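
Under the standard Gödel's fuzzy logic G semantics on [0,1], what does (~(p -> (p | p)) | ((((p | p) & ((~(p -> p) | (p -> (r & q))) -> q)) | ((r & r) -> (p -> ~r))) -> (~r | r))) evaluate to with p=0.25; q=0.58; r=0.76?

1.00

(p | p) = max(0.25, 0.25) = 0.25
(p -> (p | p)): 0.25 ≤ 0.25, so result = 1
~(p -> (p | p)): Gödel ¬ of 1 = 0 (operand ≠ 0)
(p | p) = max(0.25, 0.25) = 0.25
(p -> p): 0.25 ≤ 0.25, so result = 1
~(p -> p): Gödel ¬ of 1 = 0 (operand ≠ 0)
(r & q) = min(0.76, 0.58) = 0.58
(p -> (r & q)): 0.25 ≤ 0.58, so result = 1
(~(p -> p) | (p -> (r & q))) = max(0, 1) = 1
((~(p -> p) | (p -> (r & q))) -> q): 1 > 0.58, so result = 0.58
((p | p) & ((~(p -> p) | (p -> (r & q))) -> q)) = min(0.25, 0.58) = 0.25
(r & r) = min(0.76, 0.76) = 0.76
~r: Gödel ¬ of 0.76 = 0 (operand ≠ 0)
(p -> ~r): 0.25 > 0, so result = 0
((r & r) -> (p -> ~r)): 0.76 > 0, so result = 0
(((p | p) & ((~(p -> p) | (p -> (r & q))) -> q)) | ((r & r) -> (p -> ~r))) = max(0.25, 0) = 0.25
~r: Gödel ¬ of 0.76 = 0 (operand ≠ 0)
(~r | r) = max(0, 0.76) = 0.76
((((p | p) & ((~(p -> p) | (p -> (r & q))) -> q)) | ((r & r) -> (p -> ~r))) -> (~r | r)): 0.25 ≤ 0.76, so result = 1
(~(p -> (p | p)) | ((((p | p) & ((~(p -> p) | (p -> (r & q))) -> q)) | ((r & r) -> (p -> ~r))) -> (~r | r))) = max(0, 1) = 1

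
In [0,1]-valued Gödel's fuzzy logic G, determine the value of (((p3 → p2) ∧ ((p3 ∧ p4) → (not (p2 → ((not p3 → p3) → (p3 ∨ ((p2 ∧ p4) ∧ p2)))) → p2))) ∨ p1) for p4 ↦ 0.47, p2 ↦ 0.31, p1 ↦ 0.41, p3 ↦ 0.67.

(p3 → p2): 0.67 > 0.31, so result = 0.31
(p3 ∧ p4) = min(0.67, 0.47) = 0.47
not p3: Gödel ¬ of 0.67 = 0 (operand ≠ 0)
(not p3 → p3): 0 ≤ 0.67, so result = 1
(p2 ∧ p4) = min(0.31, 0.47) = 0.31
((p2 ∧ p4) ∧ p2) = min(0.31, 0.31) = 0.31
(p3 ∨ ((p2 ∧ p4) ∧ p2)) = max(0.67, 0.31) = 0.67
((not p3 → p3) → (p3 ∨ ((p2 ∧ p4) ∧ p2))): 1 > 0.67, so result = 0.67
(p2 → ((not p3 → p3) → (p3 ∨ ((p2 ∧ p4) ∧ p2)))): 0.31 ≤ 0.67, so result = 1
not (p2 → ((not p3 → p3) → (p3 ∨ ((p2 ∧ p4) ∧ p2)))): Gödel ¬ of 1 = 0 (operand ≠ 0)
(not (p2 → ((not p3 → p3) → (p3 ∨ ((p2 ∧ p4) ∧ p2)))) → p2): 0 ≤ 0.31, so result = 1
((p3 ∧ p4) → (not (p2 → ((not p3 → p3) → (p3 ∨ ((p2 ∧ p4) ∧ p2)))) → p2)): 0.47 ≤ 1, so result = 1
((p3 → p2) ∧ ((p3 ∧ p4) → (not (p2 → ((not p3 → p3) → (p3 ∨ ((p2 ∧ p4) ∧ p2)))) → p2))) = min(0.31, 1) = 0.31
(((p3 → p2) ∧ ((p3 ∧ p4) → (not (p2 → ((not p3 → p3) → (p3 ∨ ((p2 ∧ p4) ∧ p2)))) → p2))) ∨ p1) = max(0.31, 0.41) = 0.41

0.41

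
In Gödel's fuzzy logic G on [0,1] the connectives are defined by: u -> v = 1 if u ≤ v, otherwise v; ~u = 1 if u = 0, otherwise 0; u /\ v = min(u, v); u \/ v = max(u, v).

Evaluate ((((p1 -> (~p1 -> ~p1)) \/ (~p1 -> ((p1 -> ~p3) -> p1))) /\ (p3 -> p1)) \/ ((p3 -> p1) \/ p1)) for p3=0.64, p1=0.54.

~p1: Gödel ¬ of 0.54 = 0 (operand ≠ 0)
~p1: Gödel ¬ of 0.54 = 0 (operand ≠ 0)
(~p1 -> ~p1): 0 ≤ 0, so result = 1
(p1 -> (~p1 -> ~p1)): 0.54 ≤ 1, so result = 1
~p1: Gödel ¬ of 0.54 = 0 (operand ≠ 0)
~p3: Gödel ¬ of 0.64 = 0 (operand ≠ 0)
(p1 -> ~p3): 0.54 > 0, so result = 0
((p1 -> ~p3) -> p1): 0 ≤ 0.54, so result = 1
(~p1 -> ((p1 -> ~p3) -> p1)): 0 ≤ 1, so result = 1
((p1 -> (~p1 -> ~p1)) \/ (~p1 -> ((p1 -> ~p3) -> p1))) = max(1, 1) = 1
(p3 -> p1): 0.64 > 0.54, so result = 0.54
(((p1 -> (~p1 -> ~p1)) \/ (~p1 -> ((p1 -> ~p3) -> p1))) /\ (p3 -> p1)) = min(1, 0.54) = 0.54
(p3 -> p1): 0.64 > 0.54, so result = 0.54
((p3 -> p1) \/ p1) = max(0.54, 0.54) = 0.54
((((p1 -> (~p1 -> ~p1)) \/ (~p1 -> ((p1 -> ~p3) -> p1))) /\ (p3 -> p1)) \/ ((p3 -> p1) \/ p1)) = max(0.54, 0.54) = 0.54

0.54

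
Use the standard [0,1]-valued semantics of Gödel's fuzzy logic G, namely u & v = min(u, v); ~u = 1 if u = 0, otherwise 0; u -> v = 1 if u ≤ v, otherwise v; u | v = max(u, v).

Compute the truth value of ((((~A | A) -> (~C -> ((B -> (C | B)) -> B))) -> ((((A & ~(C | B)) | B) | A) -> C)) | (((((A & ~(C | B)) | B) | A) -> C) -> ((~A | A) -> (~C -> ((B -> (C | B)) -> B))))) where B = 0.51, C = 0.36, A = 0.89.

1.00

~A: Gödel ¬ of 0.89 = 0 (operand ≠ 0)
(~A | A) = max(0, 0.89) = 0.89
~C: Gödel ¬ of 0.36 = 0 (operand ≠ 0)
(C | B) = max(0.36, 0.51) = 0.51
(B -> (C | B)): 0.51 ≤ 0.51, so result = 1
((B -> (C | B)) -> B): 1 > 0.51, so result = 0.51
(~C -> ((B -> (C | B)) -> B)): 0 ≤ 0.51, so result = 1
((~A | A) -> (~C -> ((B -> (C | B)) -> B))): 0.89 ≤ 1, so result = 1
(C | B) = max(0.36, 0.51) = 0.51
~(C | B): Gödel ¬ of 0.51 = 0 (operand ≠ 0)
(A & ~(C | B)) = min(0.89, 0) = 0
((A & ~(C | B)) | B) = max(0, 0.51) = 0.51
(((A & ~(C | B)) | B) | A) = max(0.51, 0.89) = 0.89
((((A & ~(C | B)) | B) | A) -> C): 0.89 > 0.36, so result = 0.36
(((~A | A) -> (~C -> ((B -> (C | B)) -> B))) -> ((((A & ~(C | B)) | B) | A) -> C)): 1 > 0.36, so result = 0.36
(C | B) = max(0.36, 0.51) = 0.51
~(C | B): Gödel ¬ of 0.51 = 0 (operand ≠ 0)
(A & ~(C | B)) = min(0.89, 0) = 0
((A & ~(C | B)) | B) = max(0, 0.51) = 0.51
(((A & ~(C | B)) | B) | A) = max(0.51, 0.89) = 0.89
((((A & ~(C | B)) | B) | A) -> C): 0.89 > 0.36, so result = 0.36
~A: Gödel ¬ of 0.89 = 0 (operand ≠ 0)
(~A | A) = max(0, 0.89) = 0.89
~C: Gödel ¬ of 0.36 = 0 (operand ≠ 0)
(C | B) = max(0.36, 0.51) = 0.51
(B -> (C | B)): 0.51 ≤ 0.51, so result = 1
((B -> (C | B)) -> B): 1 > 0.51, so result = 0.51
(~C -> ((B -> (C | B)) -> B)): 0 ≤ 0.51, so result = 1
((~A | A) -> (~C -> ((B -> (C | B)) -> B))): 0.89 ≤ 1, so result = 1
(((((A & ~(C | B)) | B) | A) -> C) -> ((~A | A) -> (~C -> ((B -> (C | B)) -> B)))): 0.36 ≤ 1, so result = 1
((((~A | A) -> (~C -> ((B -> (C | B)) -> B))) -> ((((A & ~(C | B)) | B) | A) -> C)) | (((((A & ~(C | B)) | B) | A) -> C) -> ((~A | A) -> (~C -> ((B -> (C | B)) -> B))))) = max(0.36, 1) = 1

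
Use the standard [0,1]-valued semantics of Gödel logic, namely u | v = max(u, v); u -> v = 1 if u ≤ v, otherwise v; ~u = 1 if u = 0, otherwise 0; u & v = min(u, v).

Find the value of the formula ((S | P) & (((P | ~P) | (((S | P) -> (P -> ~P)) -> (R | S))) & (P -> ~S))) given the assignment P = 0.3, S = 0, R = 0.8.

(S | P) = max(0, 0.3) = 0.3
~P: Gödel ¬ of 0.3 = 0 (operand ≠ 0)
(P | ~P) = max(0.3, 0) = 0.3
(S | P) = max(0, 0.3) = 0.3
~P: Gödel ¬ of 0.3 = 0 (operand ≠ 0)
(P -> ~P): 0.3 > 0, so result = 0
((S | P) -> (P -> ~P)): 0.3 > 0, so result = 0
(R | S) = max(0.8, 0) = 0.8
(((S | P) -> (P -> ~P)) -> (R | S)): 0 ≤ 0.8, so result = 1
((P | ~P) | (((S | P) -> (P -> ~P)) -> (R | S))) = max(0.3, 1) = 1
~S: Gödel ¬ of 0 = 1 (operand is 0)
(P -> ~S): 0.3 ≤ 1, so result = 1
(((P | ~P) | (((S | P) -> (P -> ~P)) -> (R | S))) & (P -> ~S)) = min(1, 1) = 1
((S | P) & (((P | ~P) | (((S | P) -> (P -> ~P)) -> (R | S))) & (P -> ~S))) = min(0.3, 1) = 0.3

0.30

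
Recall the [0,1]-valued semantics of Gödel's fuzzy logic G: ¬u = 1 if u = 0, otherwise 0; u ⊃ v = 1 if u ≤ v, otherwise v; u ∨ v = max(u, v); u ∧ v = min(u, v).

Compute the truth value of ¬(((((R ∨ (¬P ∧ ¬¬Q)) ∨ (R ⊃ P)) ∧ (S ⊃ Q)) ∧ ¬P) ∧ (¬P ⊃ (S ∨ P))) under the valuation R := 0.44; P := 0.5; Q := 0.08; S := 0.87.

¬P: Gödel ¬ of 0.5 = 0 (operand ≠ 0)
¬Q: Gödel ¬ of 0.08 = 0 (operand ≠ 0)
¬¬Q: Gödel ¬ of 0 = 1 (operand is 0)
(¬P ∧ ¬¬Q) = min(0, 1) = 0
(R ∨ (¬P ∧ ¬¬Q)) = max(0.44, 0) = 0.44
(R ⊃ P): 0.44 ≤ 0.5, so result = 1
((R ∨ (¬P ∧ ¬¬Q)) ∨ (R ⊃ P)) = max(0.44, 1) = 1
(S ⊃ Q): 0.87 > 0.08, so result = 0.08
(((R ∨ (¬P ∧ ¬¬Q)) ∨ (R ⊃ P)) ∧ (S ⊃ Q)) = min(1, 0.08) = 0.08
¬P: Gödel ¬ of 0.5 = 0 (operand ≠ 0)
((((R ∨ (¬P ∧ ¬¬Q)) ∨ (R ⊃ P)) ∧ (S ⊃ Q)) ∧ ¬P) = min(0.08, 0) = 0
¬P: Gödel ¬ of 0.5 = 0 (operand ≠ 0)
(S ∨ P) = max(0.87, 0.5) = 0.87
(¬P ⊃ (S ∨ P)): 0 ≤ 0.87, so result = 1
(((((R ∨ (¬P ∧ ¬¬Q)) ∨ (R ⊃ P)) ∧ (S ⊃ Q)) ∧ ¬P) ∧ (¬P ⊃ (S ∨ P))) = min(0, 1) = 0
¬(((((R ∨ (¬P ∧ ¬¬Q)) ∨ (R ⊃ P)) ∧ (S ⊃ Q)) ∧ ¬P) ∧ (¬P ⊃ (S ∨ P))): Gödel ¬ of 0 = 1 (operand is 0)

1.00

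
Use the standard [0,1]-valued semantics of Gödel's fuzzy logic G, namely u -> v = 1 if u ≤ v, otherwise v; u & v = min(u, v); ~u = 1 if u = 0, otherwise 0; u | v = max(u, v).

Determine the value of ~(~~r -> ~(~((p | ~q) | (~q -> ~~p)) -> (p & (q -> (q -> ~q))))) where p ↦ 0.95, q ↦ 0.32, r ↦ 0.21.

~r: Gödel ¬ of 0.21 = 0 (operand ≠ 0)
~~r: Gödel ¬ of 0 = 1 (operand is 0)
~q: Gödel ¬ of 0.32 = 0 (operand ≠ 0)
(p | ~q) = max(0.95, 0) = 0.95
~q: Gödel ¬ of 0.32 = 0 (operand ≠ 0)
~p: Gödel ¬ of 0.95 = 0 (operand ≠ 0)
~~p: Gödel ¬ of 0 = 1 (operand is 0)
(~q -> ~~p): 0 ≤ 1, so result = 1
((p | ~q) | (~q -> ~~p)) = max(0.95, 1) = 1
~((p | ~q) | (~q -> ~~p)): Gödel ¬ of 1 = 0 (operand ≠ 0)
~q: Gödel ¬ of 0.32 = 0 (operand ≠ 0)
(q -> ~q): 0.32 > 0, so result = 0
(q -> (q -> ~q)): 0.32 > 0, so result = 0
(p & (q -> (q -> ~q))) = min(0.95, 0) = 0
(~((p | ~q) | (~q -> ~~p)) -> (p & (q -> (q -> ~q)))): 0 ≤ 0, so result = 1
~(~((p | ~q) | (~q -> ~~p)) -> (p & (q -> (q -> ~q)))): Gödel ¬ of 1 = 0 (operand ≠ 0)
(~~r -> ~(~((p | ~q) | (~q -> ~~p)) -> (p & (q -> (q -> ~q))))): 1 > 0, so result = 0
~(~~r -> ~(~((p | ~q) | (~q -> ~~p)) -> (p & (q -> (q -> ~q))))): Gödel ¬ of 0 = 1 (operand is 0)

1.00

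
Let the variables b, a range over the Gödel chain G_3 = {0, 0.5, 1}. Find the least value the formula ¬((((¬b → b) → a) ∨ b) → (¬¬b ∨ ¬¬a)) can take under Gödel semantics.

The minimum is attained at b = 0, a = 0.5:
  ¬b: Gödel ¬ of 0 = 1 (operand is 0)
  (¬b → b): 1 > 0, so result = 0
  ((¬b → b) → a): 0 ≤ 0.5, so result = 1
  (((¬b → b) → a) ∨ b) = max(1, 0) = 1
  ¬b: Gödel ¬ of 0 = 1 (operand is 0)
  ¬¬b: Gödel ¬ of 1 = 0 (operand ≠ 0)
  ¬a: Gödel ¬ of 0.5 = 0 (operand ≠ 0)
  ¬¬a: Gödel ¬ of 0 = 1 (operand is 0)
  (¬¬b ∨ ¬¬a) = max(0, 1) = 1
  ((((¬b → b) → a) ∨ b) → (¬¬b ∨ ¬¬a)): 1 ≤ 1, so result = 1
  ¬((((¬b → b) → a) ∨ b) → (¬¬b ∨ ¬¬a)): Gödel ¬ of 1 = 0 (operand ≠ 0)
Checking all 9 assignments confirms none give a value below 0.00.

0.00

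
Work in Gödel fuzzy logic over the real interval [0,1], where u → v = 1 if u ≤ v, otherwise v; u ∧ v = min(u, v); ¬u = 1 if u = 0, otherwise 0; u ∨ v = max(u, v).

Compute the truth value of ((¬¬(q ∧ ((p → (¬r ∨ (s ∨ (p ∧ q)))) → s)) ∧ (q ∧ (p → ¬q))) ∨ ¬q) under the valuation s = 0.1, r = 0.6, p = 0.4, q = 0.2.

¬r: Gödel ¬ of 0.6 = 0 (operand ≠ 0)
(p ∧ q) = min(0.4, 0.2) = 0.2
(s ∨ (p ∧ q)) = max(0.1, 0.2) = 0.2
(¬r ∨ (s ∨ (p ∧ q))) = max(0, 0.2) = 0.2
(p → (¬r ∨ (s ∨ (p ∧ q)))): 0.4 > 0.2, so result = 0.2
((p → (¬r ∨ (s ∨ (p ∧ q)))) → s): 0.2 > 0.1, so result = 0.1
(q ∧ ((p → (¬r ∨ (s ∨ (p ∧ q)))) → s)) = min(0.2, 0.1) = 0.1
¬(q ∧ ((p → (¬r ∨ (s ∨ (p ∧ q)))) → s)): Gödel ¬ of 0.1 = 0 (operand ≠ 0)
¬¬(q ∧ ((p → (¬r ∨ (s ∨ (p ∧ q)))) → s)): Gödel ¬ of 0 = 1 (operand is 0)
¬q: Gödel ¬ of 0.2 = 0 (operand ≠ 0)
(p → ¬q): 0.4 > 0, so result = 0
(q ∧ (p → ¬q)) = min(0.2, 0) = 0
(¬¬(q ∧ ((p → (¬r ∨ (s ∨ (p ∧ q)))) → s)) ∧ (q ∧ (p → ¬q))) = min(1, 0) = 0
¬q: Gödel ¬ of 0.2 = 0 (operand ≠ 0)
((¬¬(q ∧ ((p → (¬r ∨ (s ∨ (p ∧ q)))) → s)) ∧ (q ∧ (p → ¬q))) ∨ ¬q) = max(0, 0) = 0

0.00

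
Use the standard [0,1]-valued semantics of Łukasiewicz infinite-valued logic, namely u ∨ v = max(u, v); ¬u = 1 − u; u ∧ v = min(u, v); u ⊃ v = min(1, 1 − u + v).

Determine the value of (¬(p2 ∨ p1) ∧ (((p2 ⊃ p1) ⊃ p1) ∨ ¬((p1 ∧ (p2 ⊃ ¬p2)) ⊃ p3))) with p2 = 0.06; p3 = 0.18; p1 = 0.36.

0.36

(p2 ∨ p1) = max(0.06, 0.36) = 0.36
¬(p2 ∨ p1): Łukasiewicz ¬ gives 1 − 0.36 = 0.64
(p2 ⊃ p1): min(1, 1 − 0.06 + 0.36) = 1
((p2 ⊃ p1) ⊃ p1): min(1, 1 − 1 + 0.36) = 0.36
¬p2: Łukasiewicz ¬ gives 1 − 0.06 = 0.94
(p2 ⊃ ¬p2): min(1, 1 − 0.06 + 0.94) = 1
(p1 ∧ (p2 ⊃ ¬p2)) = min(0.36, 1) = 0.36
((p1 ∧ (p2 ⊃ ¬p2)) ⊃ p3): min(1, 1 − 0.36 + 0.18) = 0.82
¬((p1 ∧ (p2 ⊃ ¬p2)) ⊃ p3): Łukasiewicz ¬ gives 1 − 0.82 = 0.18
(((p2 ⊃ p1) ⊃ p1) ∨ ¬((p1 ∧ (p2 ⊃ ¬p2)) ⊃ p3)) = max(0.36, 0.18) = 0.36
(¬(p2 ∨ p1) ∧ (((p2 ⊃ p1) ⊃ p1) ∨ ¬((p1 ∧ (p2 ⊃ ¬p2)) ⊃ p3))) = min(0.64, 0.36) = 0.36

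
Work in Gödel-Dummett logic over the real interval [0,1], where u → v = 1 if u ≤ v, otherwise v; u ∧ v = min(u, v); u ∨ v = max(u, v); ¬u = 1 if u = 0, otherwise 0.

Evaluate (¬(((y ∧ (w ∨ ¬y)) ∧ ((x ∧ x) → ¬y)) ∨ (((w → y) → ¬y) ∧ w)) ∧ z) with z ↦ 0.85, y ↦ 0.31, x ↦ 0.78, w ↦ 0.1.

¬y: Gödel ¬ of 0.31 = 0 (operand ≠ 0)
(w ∨ ¬y) = max(0.1, 0) = 0.1
(y ∧ (w ∨ ¬y)) = min(0.31, 0.1) = 0.1
(x ∧ x) = min(0.78, 0.78) = 0.78
¬y: Gödel ¬ of 0.31 = 0 (operand ≠ 0)
((x ∧ x) → ¬y): 0.78 > 0, so result = 0
((y ∧ (w ∨ ¬y)) ∧ ((x ∧ x) → ¬y)) = min(0.1, 0) = 0
(w → y): 0.1 ≤ 0.31, so result = 1
¬y: Gödel ¬ of 0.31 = 0 (operand ≠ 0)
((w → y) → ¬y): 1 > 0, so result = 0
(((w → y) → ¬y) ∧ w) = min(0, 0.1) = 0
(((y ∧ (w ∨ ¬y)) ∧ ((x ∧ x) → ¬y)) ∨ (((w → y) → ¬y) ∧ w)) = max(0, 0) = 0
¬(((y ∧ (w ∨ ¬y)) ∧ ((x ∧ x) → ¬y)) ∨ (((w → y) → ¬y) ∧ w)): Gödel ¬ of 0 = 1 (operand is 0)
(¬(((y ∧ (w ∨ ¬y)) ∧ ((x ∧ x) → ¬y)) ∨ (((w → y) → ¬y) ∧ w)) ∧ z) = min(1, 0.85) = 0.85

0.85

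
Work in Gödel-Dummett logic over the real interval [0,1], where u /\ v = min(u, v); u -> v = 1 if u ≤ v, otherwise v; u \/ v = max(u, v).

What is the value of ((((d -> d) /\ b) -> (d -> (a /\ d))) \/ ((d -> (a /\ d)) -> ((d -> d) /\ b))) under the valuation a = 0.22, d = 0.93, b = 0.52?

(d -> d): 0.93 ≤ 0.93, so result = 1
((d -> d) /\ b) = min(1, 0.52) = 0.52
(a /\ d) = min(0.22, 0.93) = 0.22
(d -> (a /\ d)): 0.93 > 0.22, so result = 0.22
(((d -> d) /\ b) -> (d -> (a /\ d))): 0.52 > 0.22, so result = 0.22
(a /\ d) = min(0.22, 0.93) = 0.22
(d -> (a /\ d)): 0.93 > 0.22, so result = 0.22
(d -> d): 0.93 ≤ 0.93, so result = 1
((d -> d) /\ b) = min(1, 0.52) = 0.52
((d -> (a /\ d)) -> ((d -> d) /\ b)): 0.22 ≤ 0.52, so result = 1
((((d -> d) /\ b) -> (d -> (a /\ d))) \/ ((d -> (a /\ d)) -> ((d -> d) /\ b))) = max(0.22, 1) = 1

1.00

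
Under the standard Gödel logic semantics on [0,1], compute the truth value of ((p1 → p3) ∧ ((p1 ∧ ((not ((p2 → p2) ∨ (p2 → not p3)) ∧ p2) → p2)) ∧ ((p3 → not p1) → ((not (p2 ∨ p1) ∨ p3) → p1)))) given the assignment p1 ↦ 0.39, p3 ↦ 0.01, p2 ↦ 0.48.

0.01

(p1 → p3): 0.39 > 0.01, so result = 0.01
(p2 → p2): 0.48 ≤ 0.48, so result = 1
not p3: Gödel ¬ of 0.01 = 0 (operand ≠ 0)
(p2 → not p3): 0.48 > 0, so result = 0
((p2 → p2) ∨ (p2 → not p3)) = max(1, 0) = 1
not ((p2 → p2) ∨ (p2 → not p3)): Gödel ¬ of 1 = 0 (operand ≠ 0)
(not ((p2 → p2) ∨ (p2 → not p3)) ∧ p2) = min(0, 0.48) = 0
((not ((p2 → p2) ∨ (p2 → not p3)) ∧ p2) → p2): 0 ≤ 0.48, so result = 1
(p1 ∧ ((not ((p2 → p2) ∨ (p2 → not p3)) ∧ p2) → p2)) = min(0.39, 1) = 0.39
not p1: Gödel ¬ of 0.39 = 0 (operand ≠ 0)
(p3 → not p1): 0.01 > 0, so result = 0
(p2 ∨ p1) = max(0.48, 0.39) = 0.48
not (p2 ∨ p1): Gödel ¬ of 0.48 = 0 (operand ≠ 0)
(not (p2 ∨ p1) ∨ p3) = max(0, 0.01) = 0.01
((not (p2 ∨ p1) ∨ p3) → p1): 0.01 ≤ 0.39, so result = 1
((p3 → not p1) → ((not (p2 ∨ p1) ∨ p3) → p1)): 0 ≤ 1, so result = 1
((p1 ∧ ((not ((p2 → p2) ∨ (p2 → not p3)) ∧ p2) → p2)) ∧ ((p3 → not p1) → ((not (p2 ∨ p1) ∨ p3) → p1))) = min(0.39, 1) = 0.39
((p1 → p3) ∧ ((p1 ∧ ((not ((p2 → p2) ∨ (p2 → not p3)) ∧ p2) → p2)) ∧ ((p3 → not p1) → ((not (p2 ∨ p1) ∨ p3) → p1)))) = min(0.01, 0.39) = 0.01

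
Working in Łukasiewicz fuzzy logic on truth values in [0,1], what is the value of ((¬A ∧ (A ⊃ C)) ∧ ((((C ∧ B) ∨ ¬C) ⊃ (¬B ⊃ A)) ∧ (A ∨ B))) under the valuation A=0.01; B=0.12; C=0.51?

¬A: Łukasiewicz ¬ gives 1 − 0.01 = 0.99
(A ⊃ C): min(1, 1 − 0.01 + 0.51) = 1
(¬A ∧ (A ⊃ C)) = min(0.99, 1) = 0.99
(C ∧ B) = min(0.51, 0.12) = 0.12
¬C: Łukasiewicz ¬ gives 1 − 0.51 = 0.49
((C ∧ B) ∨ ¬C) = max(0.12, 0.49) = 0.49
¬B: Łukasiewicz ¬ gives 1 − 0.12 = 0.88
(¬B ⊃ A): min(1, 1 − 0.88 + 0.01) = 0.13
(((C ∧ B) ∨ ¬C) ⊃ (¬B ⊃ A)): min(1, 1 − 0.49 + 0.13) = 0.64
(A ∨ B) = max(0.01, 0.12) = 0.12
((((C ∧ B) ∨ ¬C) ⊃ (¬B ⊃ A)) ∧ (A ∨ B)) = min(0.64, 0.12) = 0.12
((¬A ∧ (A ⊃ C)) ∧ ((((C ∧ B) ∨ ¬C) ⊃ (¬B ⊃ A)) ∧ (A ∨ B))) = min(0.99, 0.12) = 0.12

0.12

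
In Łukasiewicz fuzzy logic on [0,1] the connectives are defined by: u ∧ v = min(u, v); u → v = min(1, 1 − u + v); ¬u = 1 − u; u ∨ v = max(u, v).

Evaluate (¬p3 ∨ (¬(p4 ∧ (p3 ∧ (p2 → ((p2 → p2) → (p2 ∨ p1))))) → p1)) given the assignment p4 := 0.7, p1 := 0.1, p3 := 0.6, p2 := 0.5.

¬p3: Łukasiewicz ¬ gives 1 − 0.6 = 0.4
(p2 → p2): min(1, 1 − 0.5 + 0.5) = 1
(p2 ∨ p1) = max(0.5, 0.1) = 0.5
((p2 → p2) → (p2 ∨ p1)): min(1, 1 − 1 + 0.5) = 0.5
(p2 → ((p2 → p2) → (p2 ∨ p1))): min(1, 1 − 0.5 + 0.5) = 1
(p3 ∧ (p2 → ((p2 → p2) → (p2 ∨ p1)))) = min(0.6, 1) = 0.6
(p4 ∧ (p3 ∧ (p2 → ((p2 → p2) → (p2 ∨ p1))))) = min(0.7, 0.6) = 0.6
¬(p4 ∧ (p3 ∧ (p2 → ((p2 → p2) → (p2 ∨ p1))))): Łukasiewicz ¬ gives 1 − 0.6 = 0.4
(¬(p4 ∧ (p3 ∧ (p2 → ((p2 → p2) → (p2 ∨ p1))))) → p1): min(1, 1 − 0.4 + 0.1) = 0.7
(¬p3 ∨ (¬(p4 ∧ (p3 ∧ (p2 → ((p2 → p2) → (p2 ∨ p1))))) → p1)) = max(0.4, 0.7) = 0.7

0.70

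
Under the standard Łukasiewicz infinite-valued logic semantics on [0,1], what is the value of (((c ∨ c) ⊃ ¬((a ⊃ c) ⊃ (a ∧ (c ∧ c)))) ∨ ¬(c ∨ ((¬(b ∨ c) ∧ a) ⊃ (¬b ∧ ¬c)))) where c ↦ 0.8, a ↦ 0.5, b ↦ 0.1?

0.70

(c ∨ c) = max(0.8, 0.8) = 0.8
(a ⊃ c): min(1, 1 − 0.5 + 0.8) = 1
(c ∧ c) = min(0.8, 0.8) = 0.8
(a ∧ (c ∧ c)) = min(0.5, 0.8) = 0.5
((a ⊃ c) ⊃ (a ∧ (c ∧ c))): min(1, 1 − 1 + 0.5) = 0.5
¬((a ⊃ c) ⊃ (a ∧ (c ∧ c))): Łukasiewicz ¬ gives 1 − 0.5 = 0.5
((c ∨ c) ⊃ ¬((a ⊃ c) ⊃ (a ∧ (c ∧ c)))): min(1, 1 − 0.8 + 0.5) = 0.7
(b ∨ c) = max(0.1, 0.8) = 0.8
¬(b ∨ c): Łukasiewicz ¬ gives 1 − 0.8 = 0.2
(¬(b ∨ c) ∧ a) = min(0.2, 0.5) = 0.2
¬b: Łukasiewicz ¬ gives 1 − 0.1 = 0.9
¬c: Łukasiewicz ¬ gives 1 − 0.8 = 0.2
(¬b ∧ ¬c) = min(0.9, 0.2) = 0.2
((¬(b ∨ c) ∧ a) ⊃ (¬b ∧ ¬c)): min(1, 1 − 0.2 + 0.2) = 1
(c ∨ ((¬(b ∨ c) ∧ a) ⊃ (¬b ∧ ¬c))) = max(0.8, 1) = 1
¬(c ∨ ((¬(b ∨ c) ∧ a) ⊃ (¬b ∧ ¬c))): Łukasiewicz ¬ gives 1 − 1 = 0
(((c ∨ c) ⊃ ¬((a ⊃ c) ⊃ (a ∧ (c ∧ c)))) ∨ ¬(c ∨ ((¬(b ∨ c) ∧ a) ⊃ (¬b ∧ ¬c)))) = max(0.7, 0) = 0.7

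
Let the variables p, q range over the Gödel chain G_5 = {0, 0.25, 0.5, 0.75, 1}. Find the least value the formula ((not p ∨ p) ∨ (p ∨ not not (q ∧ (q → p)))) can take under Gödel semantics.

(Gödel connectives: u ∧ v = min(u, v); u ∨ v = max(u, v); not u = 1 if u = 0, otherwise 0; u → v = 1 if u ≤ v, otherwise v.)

0.25

The minimum is attained at p = 0.25, q = 0:
  not p: Gödel ¬ of 0.25 = 0 (operand ≠ 0)
  (not p ∨ p) = max(0, 0.25) = 0.25
  (q → p): 0 ≤ 0.25, so result = 1
  (q ∧ (q → p)) = min(0, 1) = 0
  not (q ∧ (q → p)): Gödel ¬ of 0 = 1 (operand is 0)
  not not (q ∧ (q → p)): Gödel ¬ of 1 = 0 (operand ≠ 0)
  (p ∨ not not (q ∧ (q → p))) = max(0.25, 0) = 0.25
  ((not p ∨ p) ∨ (p ∨ not not (q ∧ (q → p)))) = max(0.25, 0.25) = 0.25
Checking all 25 assignments confirms none give a value below 0.25.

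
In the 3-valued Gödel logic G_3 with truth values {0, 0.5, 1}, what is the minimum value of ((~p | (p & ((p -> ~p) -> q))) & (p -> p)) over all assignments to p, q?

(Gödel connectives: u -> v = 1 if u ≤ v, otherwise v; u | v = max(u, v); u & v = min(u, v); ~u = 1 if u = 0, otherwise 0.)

The minimum is attained at p = 0.5, q = 0:
  ~p: Gödel ¬ of 0.5 = 0 (operand ≠ 0)
  ~p: Gödel ¬ of 0.5 = 0 (operand ≠ 0)
  (p -> ~p): 0.5 > 0, so result = 0
  ((p -> ~p) -> q): 0 ≤ 0, so result = 1
  (p & ((p -> ~p) -> q)) = min(0.5, 1) = 0.5
  (~p | (p & ((p -> ~p) -> q))) = max(0, 0.5) = 0.5
  (p -> p): 0.5 ≤ 0.5, so result = 1
  ((~p | (p & ((p -> ~p) -> q))) & (p -> p)) = min(0.5, 1) = 0.5
Checking all 9 assignments confirms none give a value below 0.50.

0.50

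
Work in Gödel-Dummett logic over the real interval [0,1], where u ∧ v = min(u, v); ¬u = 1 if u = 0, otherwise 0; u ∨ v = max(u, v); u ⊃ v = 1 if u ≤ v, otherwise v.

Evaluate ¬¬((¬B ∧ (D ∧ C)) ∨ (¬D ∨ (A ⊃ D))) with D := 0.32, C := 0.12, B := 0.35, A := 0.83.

1.00

¬B: Gödel ¬ of 0.35 = 0 (operand ≠ 0)
(D ∧ C) = min(0.32, 0.12) = 0.12
(¬B ∧ (D ∧ C)) = min(0, 0.12) = 0
¬D: Gödel ¬ of 0.32 = 0 (operand ≠ 0)
(A ⊃ D): 0.83 > 0.32, so result = 0.32
(¬D ∨ (A ⊃ D)) = max(0, 0.32) = 0.32
((¬B ∧ (D ∧ C)) ∨ (¬D ∨ (A ⊃ D))) = max(0, 0.32) = 0.32
¬((¬B ∧ (D ∧ C)) ∨ (¬D ∨ (A ⊃ D))): Gödel ¬ of 0.32 = 0 (operand ≠ 0)
¬¬((¬B ∧ (D ∧ C)) ∨ (¬D ∨ (A ⊃ D))): Gödel ¬ of 0 = 1 (operand is 0)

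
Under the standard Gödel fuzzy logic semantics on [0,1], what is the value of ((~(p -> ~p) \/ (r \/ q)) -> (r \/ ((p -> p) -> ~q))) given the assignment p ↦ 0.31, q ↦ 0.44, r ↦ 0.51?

~p: Gödel ¬ of 0.31 = 0 (operand ≠ 0)
(p -> ~p): 0.31 > 0, so result = 0
~(p -> ~p): Gödel ¬ of 0 = 1 (operand is 0)
(r \/ q) = max(0.51, 0.44) = 0.51
(~(p -> ~p) \/ (r \/ q)) = max(1, 0.51) = 1
(p -> p): 0.31 ≤ 0.31, so result = 1
~q: Gödel ¬ of 0.44 = 0 (operand ≠ 0)
((p -> p) -> ~q): 1 > 0, so result = 0
(r \/ ((p -> p) -> ~q)) = max(0.51, 0) = 0.51
((~(p -> ~p) \/ (r \/ q)) -> (r \/ ((p -> p) -> ~q))): 1 > 0.51, so result = 0.51

0.51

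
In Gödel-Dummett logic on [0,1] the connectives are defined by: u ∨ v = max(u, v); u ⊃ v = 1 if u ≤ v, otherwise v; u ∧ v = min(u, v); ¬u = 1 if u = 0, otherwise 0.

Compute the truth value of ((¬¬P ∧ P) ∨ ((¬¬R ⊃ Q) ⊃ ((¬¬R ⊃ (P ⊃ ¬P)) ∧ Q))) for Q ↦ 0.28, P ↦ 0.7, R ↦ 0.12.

¬P: Gödel ¬ of 0.7 = 0 (operand ≠ 0)
¬¬P: Gödel ¬ of 0 = 1 (operand is 0)
(¬¬P ∧ P) = min(1, 0.7) = 0.7
¬R: Gödel ¬ of 0.12 = 0 (operand ≠ 0)
¬¬R: Gödel ¬ of 0 = 1 (operand is 0)
(¬¬R ⊃ Q): 1 > 0.28, so result = 0.28
¬R: Gödel ¬ of 0.12 = 0 (operand ≠ 0)
¬¬R: Gödel ¬ of 0 = 1 (operand is 0)
¬P: Gödel ¬ of 0.7 = 0 (operand ≠ 0)
(P ⊃ ¬P): 0.7 > 0, so result = 0
(¬¬R ⊃ (P ⊃ ¬P)): 1 > 0, so result = 0
((¬¬R ⊃ (P ⊃ ¬P)) ∧ Q) = min(0, 0.28) = 0
((¬¬R ⊃ Q) ⊃ ((¬¬R ⊃ (P ⊃ ¬P)) ∧ Q)): 0.28 > 0, so result = 0
((¬¬P ∧ P) ∨ ((¬¬R ⊃ Q) ⊃ ((¬¬R ⊃ (P ⊃ ¬P)) ∧ Q))) = max(0.7, 0) = 0.7

0.70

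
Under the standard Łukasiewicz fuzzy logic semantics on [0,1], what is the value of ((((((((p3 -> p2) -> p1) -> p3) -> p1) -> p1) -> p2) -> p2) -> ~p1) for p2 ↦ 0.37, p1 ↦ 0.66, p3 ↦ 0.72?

(p3 -> p2): min(1, 1 − 0.72 + 0.37) = 0.65
((p3 -> p2) -> p1): min(1, 1 − 0.65 + 0.66) = 1
(((p3 -> p2) -> p1) -> p3): min(1, 1 − 1 + 0.72) = 0.72
((((p3 -> p2) -> p1) -> p3) -> p1): min(1, 1 − 0.72 + 0.66) = 0.94
(((((p3 -> p2) -> p1) -> p3) -> p1) -> p1): min(1, 1 − 0.94 + 0.66) = 0.72
((((((p3 -> p2) -> p1) -> p3) -> p1) -> p1) -> p2): min(1, 1 − 0.72 + 0.37) = 0.65
(((((((p3 -> p2) -> p1) -> p3) -> p1) -> p1) -> p2) -> p2): min(1, 1 − 0.65 + 0.37) = 0.72
~p1: Łukasiewicz ¬ gives 1 − 0.66 = 0.34
((((((((p3 -> p2) -> p1) -> p3) -> p1) -> p1) -> p2) -> p2) -> ~p1): min(1, 1 − 0.72 + 0.34) = 0.62

0.62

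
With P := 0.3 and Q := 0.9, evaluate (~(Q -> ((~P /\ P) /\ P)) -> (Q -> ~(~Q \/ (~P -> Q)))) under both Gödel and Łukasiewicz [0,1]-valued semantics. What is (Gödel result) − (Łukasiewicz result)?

-0.50

Gödel evaluation:
  ~P: Gödel ¬ of 0.3 = 0 (operand ≠ 0)
  (~P /\ P) = min(0, 0.3) = 0
  ((~P /\ P) /\ P) = min(0, 0.3) = 0
  (Q -> ((~P /\ P) /\ P)): 0.9 > 0, so result = 0
  ~(Q -> ((~P /\ P) /\ P)): Gödel ¬ of 0 = 1 (operand is 0)
  ~Q: Gödel ¬ of 0.9 = 0 (operand ≠ 0)
  ~P: Gödel ¬ of 0.3 = 0 (operand ≠ 0)
  (~P -> Q): 0 ≤ 0.9, so result = 1
  (~Q \/ (~P -> Q)) = max(0, 1) = 1
  ~(~Q \/ (~P -> Q)): Gödel ¬ of 1 = 0 (operand ≠ 0)
  (Q -> ~(~Q \/ (~P -> Q))): 0.9 > 0, so result = 0
  (~(Q -> ((~P /\ P) /\ P)) -> (Q -> ~(~Q \/ (~P -> Q)))): 1 > 0, so result = 0
  Gödel value = 0
Łukasiewicz evaluation:
  ~P: Łukasiewicz ¬ gives 1 − 0.3 = 0.7
  (~P /\ P) = min(0.7, 0.3) = 0.3
  ((~P /\ P) /\ P) = min(0.3, 0.3) = 0.3
  (Q -> ((~P /\ P) /\ P)): min(1, 1 − 0.9 + 0.3) = 0.4
  ~(Q -> ((~P /\ P) /\ P)): Łukasiewicz ¬ gives 1 − 0.4 = 0.6
  ~Q: Łukasiewicz ¬ gives 1 − 0.9 = 0.1
  ~P: Łukasiewicz ¬ gives 1 − 0.3 = 0.7
  (~P -> Q): min(1, 1 − 0.7 + 0.9) = 1
  (~Q \/ (~P -> Q)) = max(0.1, 1) = 1
  ~(~Q \/ (~P -> Q)): Łukasiewicz ¬ gives 1 − 1 = 0
  (Q -> ~(~Q \/ (~P -> Q))): min(1, 1 − 0.9 + 0) = 0.1
  (~(Q -> ((~P /\ P) /\ P)) -> (Q -> ~(~Q \/ (~P -> Q)))): min(1, 1 − 0.6 + 0.1) = 0.5
  Łukasiewicz value = 0.5
Difference: 0 − 0.5 = -0.50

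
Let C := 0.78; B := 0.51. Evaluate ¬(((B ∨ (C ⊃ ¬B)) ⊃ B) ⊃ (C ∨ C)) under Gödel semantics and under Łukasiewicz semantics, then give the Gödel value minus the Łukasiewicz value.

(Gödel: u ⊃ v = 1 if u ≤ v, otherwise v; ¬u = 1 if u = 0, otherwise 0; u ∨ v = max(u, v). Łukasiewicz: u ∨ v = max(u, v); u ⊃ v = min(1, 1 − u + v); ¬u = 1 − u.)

Gödel evaluation:
  ¬B: Gödel ¬ of 0.51 = 0 (operand ≠ 0)
  (C ⊃ ¬B): 0.78 > 0, so result = 0
  (B ∨ (C ⊃ ¬B)) = max(0.51, 0) = 0.51
  ((B ∨ (C ⊃ ¬B)) ⊃ B): 0.51 ≤ 0.51, so result = 1
  (C ∨ C) = max(0.78, 0.78) = 0.78
  (((B ∨ (C ⊃ ¬B)) ⊃ B) ⊃ (C ∨ C)): 1 > 0.78, so result = 0.78
  ¬(((B ∨ (C ⊃ ¬B)) ⊃ B) ⊃ (C ∨ C)): Gödel ¬ of 0.78 = 0 (operand ≠ 0)
  Gödel value = 0
Łukasiewicz evaluation:
  ¬B: Łukasiewicz ¬ gives 1 − 0.51 = 0.49
  (C ⊃ ¬B): min(1, 1 − 0.78 + 0.49) = 0.71
  (B ∨ (C ⊃ ¬B)) = max(0.51, 0.71) = 0.71
  ((B ∨ (C ⊃ ¬B)) ⊃ B): min(1, 1 − 0.71 + 0.51) = 0.8
  (C ∨ C) = max(0.78, 0.78) = 0.78
  (((B ∨ (C ⊃ ¬B)) ⊃ B) ⊃ (C ∨ C)): min(1, 1 − 0.8 + 0.78) = 0.98
  ¬(((B ∨ (C ⊃ ¬B)) ⊃ B) ⊃ (C ∨ C)): Łukasiewicz ¬ gives 1 − 0.98 = 0.02
  Łukasiewicz value = 0.02
Difference: 0 − 0.02 = -0.02

-0.02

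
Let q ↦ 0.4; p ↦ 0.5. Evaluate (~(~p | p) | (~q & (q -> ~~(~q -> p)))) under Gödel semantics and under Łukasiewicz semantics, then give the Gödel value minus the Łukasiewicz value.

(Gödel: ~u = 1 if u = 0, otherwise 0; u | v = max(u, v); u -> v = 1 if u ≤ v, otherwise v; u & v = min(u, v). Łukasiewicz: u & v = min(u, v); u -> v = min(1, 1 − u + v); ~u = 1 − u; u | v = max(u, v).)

Gödel evaluation:
  ~p: Gödel ¬ of 0.5 = 0 (operand ≠ 0)
  (~p | p) = max(0, 0.5) = 0.5
  ~(~p | p): Gödel ¬ of 0.5 = 0 (operand ≠ 0)
  ~q: Gödel ¬ of 0.4 = 0 (operand ≠ 0)
  ~q: Gödel ¬ of 0.4 = 0 (operand ≠ 0)
  (~q -> p): 0 ≤ 0.5, so result = 1
  ~(~q -> p): Gödel ¬ of 1 = 0 (operand ≠ 0)
  ~~(~q -> p): Gödel ¬ of 0 = 1 (operand is 0)
  (q -> ~~(~q -> p)): 0.4 ≤ 1, so result = 1
  (~q & (q -> ~~(~q -> p))) = min(0, 1) = 0
  (~(~p | p) | (~q & (q -> ~~(~q -> p)))) = max(0, 0) = 0
  Gödel value = 0
Łukasiewicz evaluation:
  ~p: Łukasiewicz ¬ gives 1 − 0.5 = 0.5
  (~p | p) = max(0.5, 0.5) = 0.5
  ~(~p | p): Łukasiewicz ¬ gives 1 − 0.5 = 0.5
  ~q: Łukasiewicz ¬ gives 1 − 0.4 = 0.6
  ~q: Łukasiewicz ¬ gives 1 − 0.4 = 0.6
  (~q -> p): min(1, 1 − 0.6 + 0.5) = 0.9
  ~(~q -> p): Łukasiewicz ¬ gives 1 − 0.9 = 0.1
  ~~(~q -> p): Łukasiewicz ¬ gives 1 − 0.1 = 0.9
  (q -> ~~(~q -> p)): min(1, 1 − 0.4 + 0.9) = 1
  (~q & (q -> ~~(~q -> p))) = min(0.6, 1) = 0.6
  (~(~p | p) | (~q & (q -> ~~(~q -> p)))) = max(0.5, 0.6) = 0.6
  Łukasiewicz value = 0.6
Difference: 0 − 0.6 = -0.60

-0.60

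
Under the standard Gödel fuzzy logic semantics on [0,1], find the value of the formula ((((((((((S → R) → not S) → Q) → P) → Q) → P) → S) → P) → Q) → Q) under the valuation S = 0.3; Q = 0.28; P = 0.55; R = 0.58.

(S → R): 0.3 ≤ 0.58, so result = 1
not S: Gödel ¬ of 0.3 = 0 (operand ≠ 0)
((S → R) → not S): 1 > 0, so result = 0
(((S → R) → not S) → Q): 0 ≤ 0.28, so result = 1
((((S → R) → not S) → Q) → P): 1 > 0.55, so result = 0.55
(((((S → R) → not S) → Q) → P) → Q): 0.55 > 0.28, so result = 0.28
((((((S → R) → not S) → Q) → P) → Q) → P): 0.28 ≤ 0.55, so result = 1
(((((((S → R) → not S) → Q) → P) → Q) → P) → S): 1 > 0.3, so result = 0.3
((((((((S → R) → not S) → Q) → P) → Q) → P) → S) → P): 0.3 ≤ 0.55, so result = 1
(((((((((S → R) → not S) → Q) → P) → Q) → P) → S) → P) → Q): 1 > 0.28, so result = 0.28
((((((((((S → R) → not S) → Q) → P) → Q) → P) → S) → P) → Q) → Q): 0.28 ≤ 0.28, so result = 1

1.00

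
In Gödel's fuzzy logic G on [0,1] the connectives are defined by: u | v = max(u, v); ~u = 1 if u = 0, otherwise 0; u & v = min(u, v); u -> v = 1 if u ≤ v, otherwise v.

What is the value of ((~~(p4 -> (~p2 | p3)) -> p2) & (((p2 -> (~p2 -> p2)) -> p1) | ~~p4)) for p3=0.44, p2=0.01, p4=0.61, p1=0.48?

0.01

~p2: Gödel ¬ of 0.01 = 0 (operand ≠ 0)
(~p2 | p3) = max(0, 0.44) = 0.44
(p4 -> (~p2 | p3)): 0.61 > 0.44, so result = 0.44
~(p4 -> (~p2 | p3)): Gödel ¬ of 0.44 = 0 (operand ≠ 0)
~~(p4 -> (~p2 | p3)): Gödel ¬ of 0 = 1 (operand is 0)
(~~(p4 -> (~p2 | p3)) -> p2): 1 > 0.01, so result = 0.01
~p2: Gödel ¬ of 0.01 = 0 (operand ≠ 0)
(~p2 -> p2): 0 ≤ 0.01, so result = 1
(p2 -> (~p2 -> p2)): 0.01 ≤ 1, so result = 1
((p2 -> (~p2 -> p2)) -> p1): 1 > 0.48, so result = 0.48
~p4: Gödel ¬ of 0.61 = 0 (operand ≠ 0)
~~p4: Gödel ¬ of 0 = 1 (operand is 0)
(((p2 -> (~p2 -> p2)) -> p1) | ~~p4) = max(0.48, 1) = 1
((~~(p4 -> (~p2 | p3)) -> p2) & (((p2 -> (~p2 -> p2)) -> p1) | ~~p4)) = min(0.01, 1) = 0.01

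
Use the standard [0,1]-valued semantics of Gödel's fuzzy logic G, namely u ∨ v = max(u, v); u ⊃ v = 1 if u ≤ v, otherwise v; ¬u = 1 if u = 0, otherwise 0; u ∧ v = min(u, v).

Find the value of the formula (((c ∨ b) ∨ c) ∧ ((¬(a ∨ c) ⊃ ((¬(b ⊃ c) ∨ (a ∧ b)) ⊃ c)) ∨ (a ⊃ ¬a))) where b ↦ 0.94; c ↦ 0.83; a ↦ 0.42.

(c ∨ b) = max(0.83, 0.94) = 0.94
((c ∨ b) ∨ c) = max(0.94, 0.83) = 0.94
(a ∨ c) = max(0.42, 0.83) = 0.83
¬(a ∨ c): Gödel ¬ of 0.83 = 0 (operand ≠ 0)
(b ⊃ c): 0.94 > 0.83, so result = 0.83
¬(b ⊃ c): Gödel ¬ of 0.83 = 0 (operand ≠ 0)
(a ∧ b) = min(0.42, 0.94) = 0.42
(¬(b ⊃ c) ∨ (a ∧ b)) = max(0, 0.42) = 0.42
((¬(b ⊃ c) ∨ (a ∧ b)) ⊃ c): 0.42 ≤ 0.83, so result = 1
(¬(a ∨ c) ⊃ ((¬(b ⊃ c) ∨ (a ∧ b)) ⊃ c)): 0 ≤ 1, so result = 1
¬a: Gödel ¬ of 0.42 = 0 (operand ≠ 0)
(a ⊃ ¬a): 0.42 > 0, so result = 0
((¬(a ∨ c) ⊃ ((¬(b ⊃ c) ∨ (a ∧ b)) ⊃ c)) ∨ (a ⊃ ¬a)) = max(1, 0) = 1
(((c ∨ b) ∨ c) ∧ ((¬(a ∨ c) ⊃ ((¬(b ⊃ c) ∨ (a ∧ b)) ⊃ c)) ∨ (a ⊃ ¬a))) = min(0.94, 1) = 0.94

0.94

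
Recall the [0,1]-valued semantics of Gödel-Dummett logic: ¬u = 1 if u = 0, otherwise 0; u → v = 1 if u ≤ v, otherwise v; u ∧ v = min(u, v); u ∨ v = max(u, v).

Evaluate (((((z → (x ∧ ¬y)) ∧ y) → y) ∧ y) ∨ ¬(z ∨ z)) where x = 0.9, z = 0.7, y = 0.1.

¬y: Gödel ¬ of 0.1 = 0 (operand ≠ 0)
(x ∧ ¬y) = min(0.9, 0) = 0
(z → (x ∧ ¬y)): 0.7 > 0, so result = 0
((z → (x ∧ ¬y)) ∧ y) = min(0, 0.1) = 0
(((z → (x ∧ ¬y)) ∧ y) → y): 0 ≤ 0.1, so result = 1
((((z → (x ∧ ¬y)) ∧ y) → y) ∧ y) = min(1, 0.1) = 0.1
(z ∨ z) = max(0.7, 0.7) = 0.7
¬(z ∨ z): Gödel ¬ of 0.7 = 0 (operand ≠ 0)
(((((z → (x ∧ ¬y)) ∧ y) → y) ∧ y) ∨ ¬(z ∨ z)) = max(0.1, 0) = 0.1

0.10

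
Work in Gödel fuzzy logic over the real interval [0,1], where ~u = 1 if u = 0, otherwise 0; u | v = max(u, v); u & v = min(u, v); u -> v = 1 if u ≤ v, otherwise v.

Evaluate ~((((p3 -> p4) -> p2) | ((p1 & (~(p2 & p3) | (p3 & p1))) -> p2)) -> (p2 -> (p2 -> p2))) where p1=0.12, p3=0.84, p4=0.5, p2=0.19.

(p3 -> p4): 0.84 > 0.5, so result = 0.5
((p3 -> p4) -> p2): 0.5 > 0.19, so result = 0.19
(p2 & p3) = min(0.19, 0.84) = 0.19
~(p2 & p3): Gödel ¬ of 0.19 = 0 (operand ≠ 0)
(p3 & p1) = min(0.84, 0.12) = 0.12
(~(p2 & p3) | (p3 & p1)) = max(0, 0.12) = 0.12
(p1 & (~(p2 & p3) | (p3 & p1))) = min(0.12, 0.12) = 0.12
((p1 & (~(p2 & p3) | (p3 & p1))) -> p2): 0.12 ≤ 0.19, so result = 1
(((p3 -> p4) -> p2) | ((p1 & (~(p2 & p3) | (p3 & p1))) -> p2)) = max(0.19, 1) = 1
(p2 -> p2): 0.19 ≤ 0.19, so result = 1
(p2 -> (p2 -> p2)): 0.19 ≤ 1, so result = 1
((((p3 -> p4) -> p2) | ((p1 & (~(p2 & p3) | (p3 & p1))) -> p2)) -> (p2 -> (p2 -> p2))): 1 ≤ 1, so result = 1
~((((p3 -> p4) -> p2) | ((p1 & (~(p2 & p3) | (p3 & p1))) -> p2)) -> (p2 -> (p2 -> p2))): Gödel ¬ of 1 = 0 (operand ≠ 0)

0.00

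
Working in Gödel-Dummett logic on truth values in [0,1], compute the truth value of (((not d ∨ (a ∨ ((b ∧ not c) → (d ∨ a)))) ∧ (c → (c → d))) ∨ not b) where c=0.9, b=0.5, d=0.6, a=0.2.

0.60

not d: Gödel ¬ of 0.6 = 0 (operand ≠ 0)
not c: Gödel ¬ of 0.9 = 0 (operand ≠ 0)
(b ∧ not c) = min(0.5, 0) = 0
(d ∨ a) = max(0.6, 0.2) = 0.6
((b ∧ not c) → (d ∨ a)): 0 ≤ 0.6, so result = 1
(a ∨ ((b ∧ not c) → (d ∨ a))) = max(0.2, 1) = 1
(not d ∨ (a ∨ ((b ∧ not c) → (d ∨ a)))) = max(0, 1) = 1
(c → d): 0.9 > 0.6, so result = 0.6
(c → (c → d)): 0.9 > 0.6, so result = 0.6
((not d ∨ (a ∨ ((b ∧ not c) → (d ∨ a)))) ∧ (c → (c → d))) = min(1, 0.6) = 0.6
not b: Gödel ¬ of 0.5 = 0 (operand ≠ 0)
(((not d ∨ (a ∨ ((b ∧ not c) → (d ∨ a)))) ∧ (c → (c → d))) ∨ not b) = max(0.6, 0) = 0.6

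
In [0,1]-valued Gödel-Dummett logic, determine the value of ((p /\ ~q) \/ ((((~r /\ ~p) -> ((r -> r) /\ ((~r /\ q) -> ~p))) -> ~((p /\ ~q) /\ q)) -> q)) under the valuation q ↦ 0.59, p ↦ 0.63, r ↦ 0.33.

~q: Gödel ¬ of 0.59 = 0 (operand ≠ 0)
(p /\ ~q) = min(0.63, 0) = 0
~r: Gödel ¬ of 0.33 = 0 (operand ≠ 0)
~p: Gödel ¬ of 0.63 = 0 (operand ≠ 0)
(~r /\ ~p) = min(0, 0) = 0
(r -> r): 0.33 ≤ 0.33, so result = 1
~r: Gödel ¬ of 0.33 = 0 (operand ≠ 0)
(~r /\ q) = min(0, 0.59) = 0
~p: Gödel ¬ of 0.63 = 0 (operand ≠ 0)
((~r /\ q) -> ~p): 0 ≤ 0, so result = 1
((r -> r) /\ ((~r /\ q) -> ~p)) = min(1, 1) = 1
((~r /\ ~p) -> ((r -> r) /\ ((~r /\ q) -> ~p))): 0 ≤ 1, so result = 1
~q: Gödel ¬ of 0.59 = 0 (operand ≠ 0)
(p /\ ~q) = min(0.63, 0) = 0
((p /\ ~q) /\ q) = min(0, 0.59) = 0
~((p /\ ~q) /\ q): Gödel ¬ of 0 = 1 (operand is 0)
(((~r /\ ~p) -> ((r -> r) /\ ((~r /\ q) -> ~p))) -> ~((p /\ ~q) /\ q)): 1 ≤ 1, so result = 1
((((~r /\ ~p) -> ((r -> r) /\ ((~r /\ q) -> ~p))) -> ~((p /\ ~q) /\ q)) -> q): 1 > 0.59, so result = 0.59
((p /\ ~q) \/ ((((~r /\ ~p) -> ((r -> r) /\ ((~r /\ q) -> ~p))) -> ~((p /\ ~q) /\ q)) -> q)) = max(0, 0.59) = 0.59

0.59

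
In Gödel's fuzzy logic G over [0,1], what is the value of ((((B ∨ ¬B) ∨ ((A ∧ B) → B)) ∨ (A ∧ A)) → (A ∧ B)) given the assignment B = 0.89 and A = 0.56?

¬B: Gödel ¬ of 0.89 = 0 (operand ≠ 0)
(B ∨ ¬B) = max(0.89, 0) = 0.89
(A ∧ B) = min(0.56, 0.89) = 0.56
((A ∧ B) → B): 0.56 ≤ 0.89, so result = 1
((B ∨ ¬B) ∨ ((A ∧ B) → B)) = max(0.89, 1) = 1
(A ∧ A) = min(0.56, 0.56) = 0.56
(((B ∨ ¬B) ∨ ((A ∧ B) → B)) ∨ (A ∧ A)) = max(1, 0.56) = 1
(A ∧ B) = min(0.56, 0.89) = 0.56
((((B ∨ ¬B) ∨ ((A ∧ B) → B)) ∨ (A ∧ A)) → (A ∧ B)): 1 > 0.56, so result = 0.56

0.56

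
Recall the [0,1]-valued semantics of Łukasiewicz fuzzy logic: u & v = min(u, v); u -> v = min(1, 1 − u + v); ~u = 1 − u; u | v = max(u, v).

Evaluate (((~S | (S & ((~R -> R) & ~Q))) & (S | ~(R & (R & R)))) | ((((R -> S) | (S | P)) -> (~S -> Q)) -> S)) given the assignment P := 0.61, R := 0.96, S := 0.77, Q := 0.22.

0.77

~S: Łukasiewicz ¬ gives 1 − 0.77 = 0.23
~R: Łukasiewicz ¬ gives 1 − 0.96 = 0.04
(~R -> R): min(1, 1 − 0.04 + 0.96) = 1
~Q: Łukasiewicz ¬ gives 1 − 0.22 = 0.78
((~R -> R) & ~Q) = min(1, 0.78) = 0.78
(S & ((~R -> R) & ~Q)) = min(0.77, 0.78) = 0.77
(~S | (S & ((~R -> R) & ~Q))) = max(0.23, 0.77) = 0.77
(R & R) = min(0.96, 0.96) = 0.96
(R & (R & R)) = min(0.96, 0.96) = 0.96
~(R & (R & R)): Łukasiewicz ¬ gives 1 − 0.96 = 0.04
(S | ~(R & (R & R))) = max(0.77, 0.04) = 0.77
((~S | (S & ((~R -> R) & ~Q))) & (S | ~(R & (R & R)))) = min(0.77, 0.77) = 0.77
(R -> S): min(1, 1 − 0.96 + 0.77) = 0.81
(S | P) = max(0.77, 0.61) = 0.77
((R -> S) | (S | P)) = max(0.81, 0.77) = 0.81
~S: Łukasiewicz ¬ gives 1 − 0.77 = 0.23
(~S -> Q): min(1, 1 − 0.23 + 0.22) = 0.99
(((R -> S) | (S | P)) -> (~S -> Q)): min(1, 1 − 0.81 + 0.99) = 1
((((R -> S) | (S | P)) -> (~S -> Q)) -> S): min(1, 1 − 1 + 0.77) = 0.77
(((~S | (S & ((~R -> R) & ~Q))) & (S | ~(R & (R & R)))) | ((((R -> S) | (S | P)) -> (~S -> Q)) -> S)) = max(0.77, 0.77) = 0.77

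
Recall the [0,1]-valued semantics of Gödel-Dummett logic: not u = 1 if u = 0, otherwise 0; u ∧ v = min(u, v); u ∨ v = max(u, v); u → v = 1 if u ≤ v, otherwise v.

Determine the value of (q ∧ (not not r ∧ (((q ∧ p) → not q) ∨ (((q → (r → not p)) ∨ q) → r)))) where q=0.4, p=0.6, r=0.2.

not r: Gödel ¬ of 0.2 = 0 (operand ≠ 0)
not not r: Gödel ¬ of 0 = 1 (operand is 0)
(q ∧ p) = min(0.4, 0.6) = 0.4
not q: Gödel ¬ of 0.4 = 0 (operand ≠ 0)
((q ∧ p) → not q): 0.4 > 0, so result = 0
not p: Gödel ¬ of 0.6 = 0 (operand ≠ 0)
(r → not p): 0.2 > 0, so result = 0
(q → (r → not p)): 0.4 > 0, so result = 0
((q → (r → not p)) ∨ q) = max(0, 0.4) = 0.4
(((q → (r → not p)) ∨ q) → r): 0.4 > 0.2, so result = 0.2
(((q ∧ p) → not q) ∨ (((q → (r → not p)) ∨ q) → r)) = max(0, 0.2) = 0.2
(not not r ∧ (((q ∧ p) → not q) ∨ (((q → (r → not p)) ∨ q) → r))) = min(1, 0.2) = 0.2
(q ∧ (not not r ∧ (((q ∧ p) → not q) ∨ (((q → (r → not p)) ∨ q) → r)))) = min(0.4, 0.2) = 0.2

0.20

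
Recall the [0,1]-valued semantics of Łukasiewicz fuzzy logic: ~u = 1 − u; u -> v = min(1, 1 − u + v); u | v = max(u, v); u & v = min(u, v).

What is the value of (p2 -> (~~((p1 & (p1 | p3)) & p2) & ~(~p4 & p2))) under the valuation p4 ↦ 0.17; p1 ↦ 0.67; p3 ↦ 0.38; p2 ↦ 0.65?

(p1 | p3) = max(0.67, 0.38) = 0.67
(p1 & (p1 | p3)) = min(0.67, 0.67) = 0.67
((p1 & (p1 | p3)) & p2) = min(0.67, 0.65) = 0.65
~((p1 & (p1 | p3)) & p2): Łukasiewicz ¬ gives 1 − 0.65 = 0.35
~~((p1 & (p1 | p3)) & p2): Łukasiewicz ¬ gives 1 − 0.35 = 0.65
~p4: Łukasiewicz ¬ gives 1 − 0.17 = 0.83
(~p4 & p2) = min(0.83, 0.65) = 0.65
~(~p4 & p2): Łukasiewicz ¬ gives 1 − 0.65 = 0.35
(~~((p1 & (p1 | p3)) & p2) & ~(~p4 & p2)) = min(0.65, 0.35) = 0.35
(p2 -> (~~((p1 & (p1 | p3)) & p2) & ~(~p4 & p2))): min(1, 1 − 0.65 + 0.35) = 0.7

0.70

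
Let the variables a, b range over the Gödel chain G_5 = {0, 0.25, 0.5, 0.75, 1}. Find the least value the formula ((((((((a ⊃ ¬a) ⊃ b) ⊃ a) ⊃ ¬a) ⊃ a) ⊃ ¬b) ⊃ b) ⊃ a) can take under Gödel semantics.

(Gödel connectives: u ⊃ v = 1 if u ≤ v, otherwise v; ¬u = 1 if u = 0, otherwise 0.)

The minimum is attained at a = 0, b = 0.25:
  ¬a: Gödel ¬ of 0 = 1 (operand is 0)
  (a ⊃ ¬a): 0 ≤ 1, so result = 1
  ((a ⊃ ¬a) ⊃ b): 1 > 0.25, so result = 0.25
  (((a ⊃ ¬a) ⊃ b) ⊃ a): 0.25 > 0, so result = 0
  ¬a: Gödel ¬ of 0 = 1 (operand is 0)
  ((((a ⊃ ¬a) ⊃ b) ⊃ a) ⊃ ¬a): 0 ≤ 1, so result = 1
  (((((a ⊃ ¬a) ⊃ b) ⊃ a) ⊃ ¬a) ⊃ a): 1 > 0, so result = 0
  ¬b: Gödel ¬ of 0.25 = 0 (operand ≠ 0)
  ((((((a ⊃ ¬a) ⊃ b) ⊃ a) ⊃ ¬a) ⊃ a) ⊃ ¬b): 0 ≤ 0, so result = 1
  (((((((a ⊃ ¬a) ⊃ b) ⊃ a) ⊃ ¬a) ⊃ a) ⊃ ¬b) ⊃ b): 1 > 0.25, so result = 0.25
  ((((((((a ⊃ ¬a) ⊃ b) ⊃ a) ⊃ ¬a) ⊃ a) ⊃ ¬b) ⊃ b) ⊃ a): 0.25 > 0, so result = 0
Checking all 25 assignments confirms none give a value below 0.00.

0.00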